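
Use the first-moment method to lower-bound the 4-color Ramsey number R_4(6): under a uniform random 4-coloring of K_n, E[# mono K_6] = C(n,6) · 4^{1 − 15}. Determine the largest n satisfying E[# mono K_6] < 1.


We need C(n, 6) · 4^{1 − 15} < 1, i.e. C(n, 6) < 4^{15 − 1} = 268435456.
Check values of n near the boundary:
  n = 77: C(77, 6) = 237093780; 237093780 < 268435456? YES
  n = 78: C(78, 6) = 256851595; 256851595 < 268435456? YES
  n = 79: C(79, 6) = 277962685; 277962685 < 268435456? NO
  n = 80: C(80, 6) = 300500200; 300500200 < 268435456? NO
The largest n with C(n, 6) < 268435456 is n = 78 (where E[X] = 256851595/268435456 ≈ 0.956847). Hence R_4(6) > 78, i.e. R_4(6) ≥ 79.

Largest n = 78; hence R_4(6) > 78.


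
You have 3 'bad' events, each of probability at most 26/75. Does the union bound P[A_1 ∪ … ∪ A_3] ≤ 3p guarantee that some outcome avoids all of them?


Union bound: P[∪_{i=1}^{3} A_i] ≤ Σ_i P[A_i] ≤ 3·p = 3·(26/75) = 26/25.
Numerically: 26/25 ≈ 1.04000.
Is 26/25 < 1? NO.
Since the bound 26/25 is ≥ 1, the union bound is uninformative here; it does NOT by itself certify existence.

3·p = 26/25 ≈ 1.04000; existence NOT certified by the union bound.


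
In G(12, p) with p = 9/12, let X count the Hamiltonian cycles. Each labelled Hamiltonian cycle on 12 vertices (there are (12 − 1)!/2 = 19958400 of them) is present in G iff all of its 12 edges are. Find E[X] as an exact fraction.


K_12 has (12 − 1)!/2 = 19958400 labelled Hamiltonian cycles.
For each such Hamiltonian cycle H, let X_H = 1 if all 12 edges of H are present in G. Then P[X_H = 1] = p^{12} = (3/4)^{12} = 531441/16777216.
Summing the indicators: E[X] = Σ_H E[X_H] = 19958400 · p^{12} = 19958400 · 531441/16777216 = 82864937925/131072.
Numerically: E[X] ≈ 6.32e+05.

E[X] = 19958400 · (3/4)^{12} = 82864937925/131072 ≈ 6.32e+05.


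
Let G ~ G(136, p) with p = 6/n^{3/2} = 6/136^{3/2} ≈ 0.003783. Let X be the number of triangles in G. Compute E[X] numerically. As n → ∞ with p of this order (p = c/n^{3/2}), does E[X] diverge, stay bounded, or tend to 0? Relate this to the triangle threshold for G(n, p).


Number of potential triangles: C(136, 3) = 410040.
Each occurs with probability p³ ≈ (0.003783)³ ≈ 5.414130e-08.
By linearity: E[X] = C(136, 3)·p³ ≈ 410040 · 5.414130e-08 ≈ 0.0222.
Since α = 3/2 > 1, p = c/n^{3/2} = o(1/n) is below the triangle threshold p ~ 1/n. Asymptotically E[X] ~ (c³/6)·n^{3(1−α)} = (6³/6)·n^{-1.5} → 0, so by Markov's inequality G has no triangles w.h.p.

E[X] ≈ 0.0222; in regime p = Θ(1/n^{3/2}) E[X] tends to 0 (below the triangle threshold p ~ 1/n).


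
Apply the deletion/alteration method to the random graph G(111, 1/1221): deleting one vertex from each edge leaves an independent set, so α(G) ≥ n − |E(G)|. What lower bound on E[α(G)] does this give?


E[|E(G)|] = C(111, 2)·p = 6105 · (1/1221) = 5.
E[α(G)] ≥ n − E[|E(G)|] = 111 − 5 = 106.
Numerically: ≈ 106.000.
(This is only a lower bound; the true E[α(G)] may be larger.)

E[α(G)] ≥ 106 ≈ 106.000.


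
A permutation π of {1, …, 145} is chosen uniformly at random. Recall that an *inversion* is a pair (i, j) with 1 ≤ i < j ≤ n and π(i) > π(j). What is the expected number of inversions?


Write X = Σ X_I over the C(145, 2) = 10440 pairs i < j, with X_I the indicator of one inversion.
There are 10440 indicators.
For each fixed pair i < j, the values π(i) and π(j) are two distinct elements of {1, …, 145} in uniformly random order; by symmetry P[π(i) > π(j)] = 1/2.
By linearity: E[X] = 10440 · (1/2) = C(145, 2) · (1/2) = 10440/2 = 5220 ≈ 5220.000000.

E[X] = 5220 = 5220.000000.


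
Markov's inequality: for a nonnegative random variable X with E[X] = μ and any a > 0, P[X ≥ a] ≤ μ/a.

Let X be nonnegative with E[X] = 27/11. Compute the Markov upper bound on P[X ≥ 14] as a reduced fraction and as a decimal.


μ = E[X] = 27/11, a = 14.
Markov: P[X ≥ 14] ≤ μ/a = (27/11)/14 = 27/154.
Numerically: ≈ 0.175325.
(Since a = 14 > μ = 2.454545, the bound 27/154 is < 1 and informative.)

P[X ≥ 14] ≤ 27/154 ≈ 0.175325.


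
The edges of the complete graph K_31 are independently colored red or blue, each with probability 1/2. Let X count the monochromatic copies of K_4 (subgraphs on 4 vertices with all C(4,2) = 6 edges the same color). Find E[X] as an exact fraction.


Let X = Σ_S X_S over the C(31, 4) = 31465 subsets S of size 4, where X_S = 1 if the K_4 on S is monochromatic.
For a fixed S, the K_4 on S has C(4, 2) = 6 edges. P[all 6 edges red] = (1/2)^6, and likewise for blue, so P[monochromatic] = 2·(1/2)^6 = 2^{1 − 6} = 1/32.
By linearity of expectation: E[X] = C(31, 4) · 2^{1 − 6} = 31465 · 1/32 = 31465/32.
Numerically: E[X] ≈ 983.2812.

E[X] = C(31,4)·2^(1−C(4,2)) = 31465/32 ≈ 983.2812.


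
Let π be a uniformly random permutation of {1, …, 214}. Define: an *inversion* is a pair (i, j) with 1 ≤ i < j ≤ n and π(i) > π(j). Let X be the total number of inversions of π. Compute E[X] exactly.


Write X = Σ X_I over the C(214, 2) = 22791 pairs i < j, with X_I the indicator of one inversion.
There are 22791 indicators.
For each fixed pair i < j, the values π(i) and π(j) are two distinct elements of {1, …, 214} in uniformly random order; by symmetry P[π(i) > π(j)] = 1/2.
By linearity: E[X] = 22791 · (1/2) = C(214, 2) · (1/2) = 22791/2 = 22791/2 ≈ 11395.500.

E[X] = 22791/2 = 11395.500.


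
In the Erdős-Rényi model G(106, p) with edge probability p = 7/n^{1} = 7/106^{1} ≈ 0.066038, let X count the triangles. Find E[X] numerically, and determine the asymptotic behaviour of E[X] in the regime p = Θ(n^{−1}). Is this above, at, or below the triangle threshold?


Number of potential triangles: C(106, 3) = 192920.
Each occurs with probability p³ ≈ (0.066038)³ ≈ 2.8798941e-04.
By linearity: E[X] = C(106, 3)·p³ ≈ 192920 · 2.8798941e-04 ≈ 55.55892.
Here α = 1, so p = 7/n is exactly at the triangle threshold p ~ 1/n. Asymptotically E[X] → c³/6 = 7³/6 = 343/6 ≈ 57.16667, a bounded constant. In this regime the triangle count is asymptotically Poisson(c³/6).

E[X] ≈ 55.55892; in regime p = Θ(1/n^{1}) E[X] stays bounded (at the triangle threshold p ~ 1/n).


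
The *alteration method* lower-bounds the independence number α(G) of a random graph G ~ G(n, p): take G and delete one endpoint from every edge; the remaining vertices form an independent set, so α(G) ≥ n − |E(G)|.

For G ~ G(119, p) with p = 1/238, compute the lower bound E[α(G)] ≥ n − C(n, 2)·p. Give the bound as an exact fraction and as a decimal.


E[|E(G)|] = C(119, 2)·p = 7021 · (1/238) = 59/2.
E[α(G)] ≥ n − E[|E(G)|] = 119 − 59/2 = 179/2.
Numerically: ≈ 89.500.
(This is only a lower bound; the true E[α(G)] may be larger.)

E[α(G)] ≥ 179/2 ≈ 89.500.


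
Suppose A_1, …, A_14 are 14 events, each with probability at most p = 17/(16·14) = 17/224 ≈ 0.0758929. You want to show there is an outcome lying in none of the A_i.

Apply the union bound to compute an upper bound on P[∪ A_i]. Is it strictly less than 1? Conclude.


Union bound: P[∪_{i=1}^{14} A_i] ≤ Σ_i P[A_i] ≤ 14·p = 14·(17/224) = 17/16.
Numerically: 17/16 ≈ 1.0625000.
Is 17/16 < 1? NO.
Since the bound 17/16 is ≥ 1, the union bound is uninformative here; it does NOT by itself certify existence.

14·p = 17/16 ≈ 1.0625000; existence NOT certified by the union bound.


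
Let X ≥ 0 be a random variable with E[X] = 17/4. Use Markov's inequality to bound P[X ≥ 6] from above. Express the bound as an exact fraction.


μ = E[X] = 17/4, a = 6.
Markov: P[X ≥ 6] ≤ μ/a = (17/4)/6 = 17/24.
Numerically: ≈ 0.70833.
(Since a = 6 > μ = 4.25000, the bound 17/24 is < 1 and informative.)

P[X ≥ 6] ≤ 17/24 ≈ 0.70833.


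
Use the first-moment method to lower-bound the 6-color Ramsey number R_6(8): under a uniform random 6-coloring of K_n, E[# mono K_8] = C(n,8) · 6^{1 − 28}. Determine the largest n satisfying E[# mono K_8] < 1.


We need C(n, 8) · 6^{1 − 28} < 1, i.e. C(n, 8) < 6^{28 − 1} = 1023490369077469249536.
Check values of n near the boundary:
  n = 1592: C(1592, 8) = 1005480414540892933435; 1005480414540892933435 < 1023490369077469249536? YES
  n = 1593: C(1593, 8) = 1010555394551193970323; 1010555394551193970323 < 1023490369077469249536? YES
  n = 1594: C(1594, 8) = 1015652773590544255167; 1015652773590544255167 < 1023490369077469249536? YES
  n = 1595: C(1595, 8) = 1020772636343363633895; 1020772636343363633895 < 1023490369077469249536? YES
  n = 1596: C(1596, 8) = 1025915067760710553965; 1025915067760710553965 < 1023490369077469249536? NO
  n = 1597: C(1597, 8) = 1031080153060953275445; 1031080153060953275445 < 1023490369077469249536? NO
  n = 1598: C(1598, 8) = 1036267977730442348529; 1036267977730442348529 < 1023490369077469249536? NO
The largest n with C(n, 8) < 1023490369077469249536 is n = 1595 (where E[X] = 113419181815929292655/113721152119718805504 ≈ 0.997). Hence R_6(8) > 1595, i.e. R_6(8) ≥ 1596.

Largest n = 1595; hence R_6(8) > 1595.


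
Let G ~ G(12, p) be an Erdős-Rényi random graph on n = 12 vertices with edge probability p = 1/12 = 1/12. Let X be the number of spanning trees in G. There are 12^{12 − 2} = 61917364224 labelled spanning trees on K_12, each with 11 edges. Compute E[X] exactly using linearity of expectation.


K_12 has 12^{12 − 2} = 61917364224 labelled spanning trees.
For each such spanning tree H, let X_H = 1 if all 11 edges of H are present in G. Then P[X_H = 1] = p^{11} = (1/12)^{11} = 1/743008370688.
By linearity: E[X] = Σ_H E[X_H] = 61917364224 · p^{11} = 61917364224 · 1/743008370688 = 1/12.
Numerically: E[X] ≈ 0.0833333.

E[X] = 61917364224 · (1/12)^{11} = 1/12 ≈ 0.0833333.


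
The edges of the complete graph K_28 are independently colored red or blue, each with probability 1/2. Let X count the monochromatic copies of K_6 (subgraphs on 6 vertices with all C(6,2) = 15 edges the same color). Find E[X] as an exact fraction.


Let X = Σ_S X_S over the C(28, 6) = 376740 subsets S of size 6, where X_S = 1 if the K_6 on S is monochromatic.
For a fixed S, the K_6 on S has C(6, 2) = 15 edges. P[all 15 edges red] = (1/2)^15, and likewise for blue, so P[monochromatic] = 2·(1/2)^15 = 2^{1 − 15} = 1/16384.
Summing: E[X] = C(28, 6) · 2^{1 − 15} = 376740 · 1/16384 = 94185/4096.
Numerically: E[X] ≈ 22.9944.

E[X] = C(28,6)·2^(1−C(6,2)) = 94185/4096 ≈ 22.9944.


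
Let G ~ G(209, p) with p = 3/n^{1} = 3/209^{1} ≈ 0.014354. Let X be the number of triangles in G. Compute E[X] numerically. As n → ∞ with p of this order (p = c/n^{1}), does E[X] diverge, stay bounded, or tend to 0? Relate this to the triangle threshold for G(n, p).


Number of potential triangles: C(209, 3) = 1499784.
Each occurs with probability p³ ≈ (0.014354)³ ≈ 2.9575010e-06.
By linearity: E[X] = C(209, 3)·p³ ≈ 1499784 · 2.9575010e-06 ≈ 4.43561.
Here α = 1, so p = 3/n is exactly at the triangle threshold p ~ 1/n. Asymptotically E[X] → c³/6 = 3³/6 = 9/2 ≈ 4.50000, a bounded constant. In this regime the triangle count is asymptotically Poisson(c³/6).

E[X] ≈ 4.43561; in regime p = Θ(1/n^{1}) E[X] stays bounded (at the triangle threshold p ~ 1/n).


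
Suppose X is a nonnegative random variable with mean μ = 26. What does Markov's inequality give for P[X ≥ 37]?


μ = E[X] = 26, a = 37.
Markov: P[X ≥ 37] ≤ μ/a = (26)/37 = 26/37.
Numerically: ≈ 0.703.
(Since a = 37 > μ = 26.000, the bound 26/37 is < 1 and informative.)

P[X ≥ 37] ≤ 26/37 ≈ 0.703.


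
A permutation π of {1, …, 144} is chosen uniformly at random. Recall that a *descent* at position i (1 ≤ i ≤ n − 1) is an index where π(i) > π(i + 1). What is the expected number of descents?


Write X = Σ X_I over i = 1, …, 143, with X_I the indicator of one descent.
There are 143 indicators.
For each fixed i, the pair (π(i), π(i+1)) is a uniformly random ordered pair of distinct values from {1, …, 144}; by symmetry P[π(i) > π(i+1)] = 1/2.
By linearity: E[X] = 143 · (1/2) = (144 − 1) · (1/2) = 143/2 ≈ 71.5000.

E[X] = 143/2 = 71.5000.


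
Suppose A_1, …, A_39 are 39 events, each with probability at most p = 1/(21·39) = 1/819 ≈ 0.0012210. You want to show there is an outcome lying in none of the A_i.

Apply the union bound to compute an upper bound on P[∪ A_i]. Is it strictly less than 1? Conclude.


Union bound: P[∪_{i=1}^{39} A_i] ≤ Σ_i P[A_i] ≤ 39·p = 39·(1/819) = 1/21.
Numerically: 1/21 ≈ 0.0476190.
Is 1/21 < 1? YES.
Since P[∪ A_i] ≤ 1/21 < 1, the complement has P[∩ A_i^c] ≥ 1 − 1/21 = 20/21 > 0, so some outcome avoids every A_i.

39·p = 1/21 ≈ 0.0476190; existence CERTIFIED by the union bound.


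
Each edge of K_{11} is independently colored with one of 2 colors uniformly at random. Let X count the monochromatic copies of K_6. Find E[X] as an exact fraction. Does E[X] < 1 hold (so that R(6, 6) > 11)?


E[X] = C(11, 6) · 2^{1 − 15} = 462 · 2^{−14} = 462/16384.
As a reduced fraction: E[X] = 231/8192 ≈ 0.02820.
Is E[X] < 1? YES.
Since E[X] < 1, there exists a 2-coloring of K_{11} with no monochromatic K_6; hence R(6, 6) > 11.

E[X] = 231/8192 ≈ 0.02820; E[X] < 1, so R(6, 6) > 11.


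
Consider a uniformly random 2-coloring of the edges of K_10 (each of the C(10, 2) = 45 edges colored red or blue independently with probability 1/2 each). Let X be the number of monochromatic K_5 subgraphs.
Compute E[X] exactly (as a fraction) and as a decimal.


Let X = Σ_S X_S over the C(10, 5) = 252 subsets S of size 5, where X_S = 1 if the K_5 on S is monochromatic.
For a fixed S, the K_5 on S has C(5, 2) = 10 edges. P[all 10 edges red] = (1/2)^10, and likewise for blue, so P[monochromatic] = 2·(1/2)^10 = 2^{1 − 10} = 1/512.
Summing: E[X] = C(10, 5) · 2^{1 − 10} = 252 · 1/512 = 63/128.
Numerically: E[X] ≈ 0.492188.

E[X] = C(10,5)·2^(1−C(5,2)) = 63/128 ≈ 0.492188.


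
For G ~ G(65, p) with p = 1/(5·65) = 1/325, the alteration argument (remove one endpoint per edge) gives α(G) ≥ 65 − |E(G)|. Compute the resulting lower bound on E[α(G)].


E[|E(G)|] = C(65, 2)·p = 2080 · (1/325) = 32/5.
E[α(G)] ≥ n − E[|E(G)|] = 65 − 32/5 = 293/5.
Numerically: ≈ 58.600.
(This is only a lower bound; the true E[α(G)] may be larger.)

E[α(G)] ≥ 293/5 ≈ 58.600.


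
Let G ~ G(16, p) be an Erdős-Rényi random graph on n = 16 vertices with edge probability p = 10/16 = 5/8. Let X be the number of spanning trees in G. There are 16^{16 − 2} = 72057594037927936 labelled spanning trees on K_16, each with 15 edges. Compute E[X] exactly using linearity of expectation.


K_16 has 16^{16 − 2} = 72057594037927936 labelled spanning trees.
For each such spanning tree H, let X_H = 1 if all 15 edges of H are present in G. Then P[X_H = 1] = p^{15} = (5/8)^{15} = 30517578125/35184372088832.
Summing the indicators: E[X] = Σ_H E[X_H] = 72057594037927936 · p^{15} = 72057594037927936 · 30517578125/35184372088832 = 62500000000000.
Numerically: E[X] ≈ 6.25e+13.

E[X] = 72057594037927936 · (5/8)^{15} = 62500000000000 ≈ 6.25e+13.


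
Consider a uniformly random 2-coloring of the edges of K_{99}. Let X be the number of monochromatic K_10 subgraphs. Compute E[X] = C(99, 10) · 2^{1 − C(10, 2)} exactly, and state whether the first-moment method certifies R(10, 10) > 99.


E[X] = C(99, 10) · 2^{1 − 45} = 15579278510796 · 2^{−44} = 15579278510796/17592186044416.
As a reduced fraction: E[X] = 3894819627699/4398046511104 ≈ 0.8855795.
Is E[X] < 1? YES.
Since E[X] < 1, there exists a 2-coloring of K_{99} with no monochromatic K_10; hence R(10, 10) > 99.

E[X] = 3894819627699/4398046511104 ≈ 0.8855795; E[X] < 1, so R(10, 10) > 99.


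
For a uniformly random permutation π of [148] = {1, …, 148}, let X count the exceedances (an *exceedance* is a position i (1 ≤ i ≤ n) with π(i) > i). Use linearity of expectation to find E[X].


Write X = Σ_{i=1}^{148} X_i, where X_i = 1_{π(i) > i}.
For each fixed i, π(i) is uniform over {1, …, 148} (marginal of a uniform permutation), so P[π(i) > i] = (n − i)/n. Summing: Σ_{i=1}^{148} (n − i)/n = (0 + 1 + … + 147)/148 = 148(148 − 1)/(2·148) = (148 − 1)/2.
Hence E[X] = Σ_{i=1}^{148} (148 − i)/148 = 147/2 ≈ 73.50000.

E[X] = 147/2 = 73.50000.


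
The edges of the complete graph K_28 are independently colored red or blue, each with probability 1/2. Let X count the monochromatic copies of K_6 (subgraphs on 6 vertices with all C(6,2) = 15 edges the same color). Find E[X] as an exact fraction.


Let X = Σ_S X_S over the C(28, 6) = 376740 subsets S of size 6, where X_S = 1 if the K_6 on S is monochromatic.
For a fixed S, the K_6 on S has C(6, 2) = 15 edges. P[all 15 edges red] = (1/2)^15, and likewise for blue, so P[monochromatic] = 2·(1/2)^15 = 2^{1 − 15} = 1/16384.
By linearity: E[X] = C(28, 6) · 2^{1 − 15} = 376740 · 1/16384 = 94185/4096.
Numerically: E[X] ≈ 22.9944.

E[X] = C(28,6)·2^(1−C(6,2)) = 94185/4096 ≈ 22.9944.


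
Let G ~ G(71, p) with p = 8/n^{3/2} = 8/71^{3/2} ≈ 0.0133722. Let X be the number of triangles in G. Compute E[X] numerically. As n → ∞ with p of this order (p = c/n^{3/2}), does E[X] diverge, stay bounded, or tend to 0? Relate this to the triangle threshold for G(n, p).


Number of potential triangles: C(71, 3) = 57155.
Each occurs with probability p³ ≈ (0.0133722)³ ≈ 2.39115314e-06.
By linearity: E[X] = C(71, 3)·p³ ≈ 57155 · 2.39115314e-06 ≈ 0.136666.
Since α = 3/2 > 1, p = c/n^{3/2} = o(1/n) is below the triangle threshold p ~ 1/n. Asymptotically E[X] ~ (c³/6)·n^{3(1−α)} = (8³/6)·n^{-1.5} → 0, so by Markov's inequality G has no triangles w.h.p.

E[X] ≈ 0.136666; in regime p = Θ(1/n^{3/2}) E[X] tends to 0 (below the triangle threshold p ~ 1/n).


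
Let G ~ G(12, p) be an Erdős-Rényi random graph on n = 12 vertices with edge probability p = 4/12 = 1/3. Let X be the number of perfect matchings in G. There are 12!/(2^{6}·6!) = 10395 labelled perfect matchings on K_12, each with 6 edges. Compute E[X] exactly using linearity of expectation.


K_12 has 12!/(2^{6}·6!) = 10395 labelled perfect matchings.
For each such perfect matching H, let X_H = 1 if all 6 edges of H are present in G. Then P[X_H = 1] = p^{6} = (1/3)^{6} = 1/729.
By linearity of expectation: E[X] = Σ_H E[X_H] = 10395 · p^{6} = 10395 · 1/729 = 385/27.
Numerically: E[X] ≈ 14.3.

E[X] = 10395 · (1/3)^{6} = 385/27 ≈ 14.3.


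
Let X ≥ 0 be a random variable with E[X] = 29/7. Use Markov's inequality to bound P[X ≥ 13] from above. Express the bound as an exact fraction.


μ = E[X] = 29/7, a = 13.
Markov: P[X ≥ 13] ≤ μ/a = (29/7)/13 = 29/91.
Numerically: ≈ 0.319.
(Since a = 13 > μ = 4.143, the bound 29/91 is < 1 and informative.)

P[X ≥ 13] ≤ 29/91 ≈ 0.319.


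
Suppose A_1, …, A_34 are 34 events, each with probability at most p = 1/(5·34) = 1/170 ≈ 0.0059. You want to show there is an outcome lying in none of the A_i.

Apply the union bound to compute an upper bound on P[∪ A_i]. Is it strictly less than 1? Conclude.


Union bound: P[∪_{i=1}^{34} A_i] ≤ Σ_i P[A_i] ≤ 34·p = 34·(1/170) = 1/5.
Numerically: 1/5 ≈ 0.2000.
Is 1/5 < 1? YES.
Since P[∪ A_i] ≤ 1/5 < 1, the complement has P[∩ A_i^c] ≥ 1 − 1/5 = 4/5 > 0, so some outcome avoids every A_i.

34·p = 1/5 ≈ 0.2000; existence CERTIFIED by the union bound.


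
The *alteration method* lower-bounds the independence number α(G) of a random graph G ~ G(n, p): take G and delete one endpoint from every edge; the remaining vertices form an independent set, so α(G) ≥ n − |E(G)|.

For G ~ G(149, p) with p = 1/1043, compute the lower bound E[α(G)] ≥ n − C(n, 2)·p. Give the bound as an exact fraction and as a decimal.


E[|E(G)|] = C(149, 2)·p = 11026 · (1/1043) = 74/7.
E[α(G)] ≥ n − E[|E(G)|] = 149 − 74/7 = 969/7.
Numerically: ≈ 138.429.
(This is only a lower bound; the true E[α(G)] may be larger.)

E[α(G)] ≥ 969/7 ≈ 138.429.


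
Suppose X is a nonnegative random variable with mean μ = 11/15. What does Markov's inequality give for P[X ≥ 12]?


μ = E[X] = 11/15, a = 12.
Markov: P[X ≥ 12] ≤ μ/a = (11/15)/12 = 11/180.
Numerically: ≈ 0.061.
(Since a = 12 > μ = 0.733, the bound 11/180 is < 1 and informative.)

P[X ≥ 12] ≤ 11/180 ≈ 0.061.


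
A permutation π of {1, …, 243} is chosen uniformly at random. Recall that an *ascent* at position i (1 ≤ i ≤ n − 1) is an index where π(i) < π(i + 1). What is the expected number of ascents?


Write X = Σ X_I over i = 1, …, 242, with X_I the indicator of one ascent.
There are 242 indicators.
For each fixed i, the pair (π(i), π(i+1)) is a uniformly random ordered pair of distinct values from {1, …, 243}; by symmetry P[π(i) < π(i+1)] = 1/2.
By linearity: E[X] = 242 · (1/2) = (243 − 1) · (1/2) = 121 ≈ 121.000000.

E[X] = 121 = 121.000000.


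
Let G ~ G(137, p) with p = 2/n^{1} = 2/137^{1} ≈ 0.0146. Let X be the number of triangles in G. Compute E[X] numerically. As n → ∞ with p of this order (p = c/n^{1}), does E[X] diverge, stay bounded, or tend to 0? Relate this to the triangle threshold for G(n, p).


Number of potential triangles: C(137, 3) = 419220.
Each occurs with probability p³ ≈ (0.0146)³ ≈ 3.111203e-06.
By linearity: E[X] = C(137, 3)·p³ ≈ 419220 · 3.111203e-06 ≈ 1.3043.
Here α = 1, so p = 2/n is exactly at the triangle threshold p ~ 1/n. Asymptotically E[X] → c³/6 = 2³/6 = 4/3 ≈ 1.3333, a bounded constant. In this regime the triangle count is asymptotically Poisson(c³/6).

E[X] ≈ 1.3043; in regime p = Θ(1/n^{1}) E[X] stays bounded (at the triangle threshold p ~ 1/n).


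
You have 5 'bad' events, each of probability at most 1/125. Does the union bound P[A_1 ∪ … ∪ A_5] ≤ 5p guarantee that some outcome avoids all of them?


Union bound: P[∪_{i=1}^{5} A_i] ≤ Σ_i P[A_i] ≤ 5·p = 5·(1/125) = 1/25.
Numerically: 1/25 ≈ 0.040000.
Is 1/25 < 1? YES.
Since P[∪ A_i] ≤ 1/25 < 1, the complement has P[∩ A_i^c] ≥ 1 − 1/25 = 24/25 > 0, so some outcome avoids every A_i.

5·p = 1/25 ≈ 0.040000; existence CERTIFIED by the union bound.


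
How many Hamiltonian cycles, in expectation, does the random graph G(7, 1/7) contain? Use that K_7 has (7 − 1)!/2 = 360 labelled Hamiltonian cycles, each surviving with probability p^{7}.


K_7 has (7 − 1)!/2 = 360 labelled Hamiltonian cycles.
For each such Hamiltonian cycle H, let X_H = 1 if all 7 edges of H are present in G. Then P[X_H = 1] = p^{7} = (1/7)^{7} = 1/823543.
By linearity: E[X] = Σ_H E[X_H] = 360 · p^{7} = 360 · 1/823543 = 360/823543.
Numerically: E[X] ≈ 0.0004371.

E[X] = 360 · (1/7)^{7} = 360/823543 ≈ 0.0004371.


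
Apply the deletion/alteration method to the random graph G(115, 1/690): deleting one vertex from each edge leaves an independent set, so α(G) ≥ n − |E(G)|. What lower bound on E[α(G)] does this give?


E[|E(G)|] = C(115, 2)·p = 6555 · (1/690) = 19/2.
E[α(G)] ≥ n − E[|E(G)|] = 115 − 19/2 = 211/2.
Numerically: ≈ 105.500000.
(This is only a lower bound; the true E[α(G)] may be larger.)

E[α(G)] ≥ 211/2 ≈ 105.500000.


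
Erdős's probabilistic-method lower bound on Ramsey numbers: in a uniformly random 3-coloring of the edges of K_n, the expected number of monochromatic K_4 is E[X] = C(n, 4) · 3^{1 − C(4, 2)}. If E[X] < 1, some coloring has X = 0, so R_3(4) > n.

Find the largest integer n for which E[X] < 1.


We need C(n, 4) · 3^{1 − 6} < 1, i.e. C(n, 4) < 3^{6 − 1} = 243.
Check values of n near the boundary:
  n = 6: C(6, 4) = 15; 15 < 243? YES
  n = 7: C(7, 4) = 35; 35 < 243? YES
  n = 8: C(8, 4) = 70; 70 < 243? YES
  n = 9: C(9, 4) = 126; 126 < 243? YES
  n = 10: C(10, 4) = 210; 210 < 243? YES
  n = 11: C(11, 4) = 330; 330 < 243? NO
  n = 12: C(12, 4) = 495; 495 < 243? NO
  n = 13: C(13, 4) = 715; 715 < 243? NO
The largest n with C(n, 4) < 243 is n = 10 (where E[X] = 70/81 ≈ 0.8641975). Hence R_3(4) > 10, i.e. R_3(4) ≥ 11.

Largest n = 10; hence R_3(4) > 10.


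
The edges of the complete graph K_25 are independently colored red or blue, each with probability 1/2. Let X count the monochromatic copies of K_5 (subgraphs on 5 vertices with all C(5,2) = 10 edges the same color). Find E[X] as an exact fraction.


Let X = Σ_S X_S over the C(25, 5) = 53130 subsets S of size 5, where X_S = 1 if the K_5 on S is monochromatic.
For a fixed S, the K_5 on S has C(5, 2) = 10 edges. P[all 10 edges red] = (1/2)^10, and likewise for blue, so P[monochromatic] = 2·(1/2)^10 = 2^{1 − 10} = 1/512.
By linearity of expectation: E[X] = C(25, 5) · 2^{1 − 10} = 53130 · 1/512 = 26565/256.
Numerically: E[X] ≈ 103.76953.

E[X] = C(25,5)·2^(1−C(5,2)) = 26565/256 ≈ 103.76953.


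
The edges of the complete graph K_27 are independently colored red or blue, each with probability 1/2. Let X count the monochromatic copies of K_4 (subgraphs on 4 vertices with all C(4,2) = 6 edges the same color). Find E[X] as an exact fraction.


Let X = Σ_S X_S over the C(27, 4) = 17550 subsets S of size 4, where X_S = 1 if the K_4 on S is monochromatic.
For a fixed S, the K_4 on S has C(4, 2) = 6 edges. P[all 6 edges red] = (1/2)^6, and likewise for blue, so P[monochromatic] = 2·(1/2)^6 = 2^{1 − 6} = 1/32.
By linearity: E[X] = C(27, 4) · 2^{1 − 6} = 17550 · 1/32 = 8775/16.
Numerically: E[X] ≈ 548.437500.

E[X] = C(27,4)·2^(1−C(4,2)) = 8775/16 ≈ 548.437500.


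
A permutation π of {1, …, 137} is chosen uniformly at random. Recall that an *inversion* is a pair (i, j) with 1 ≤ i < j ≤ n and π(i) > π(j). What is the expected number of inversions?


Write X = Σ X_I over the C(137, 2) = 9316 pairs i < j, with X_I the indicator of one inversion.
There are 9316 indicators.
For each fixed pair i < j, the values π(i) and π(j) are two distinct elements of {1, …, 137} in uniformly random order; by symmetry P[π(i) > π(j)] = 1/2.
By linearity: E[X] = 9316 · (1/2) = C(137, 2) · (1/2) = 9316/2 = 4658 ≈ 4658.0000.

E[X] = 4658 = 4658.0000.


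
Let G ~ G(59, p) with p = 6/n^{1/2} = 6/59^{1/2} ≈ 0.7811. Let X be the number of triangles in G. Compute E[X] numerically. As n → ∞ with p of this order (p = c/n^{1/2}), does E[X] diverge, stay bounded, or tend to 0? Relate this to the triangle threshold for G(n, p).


Number of potential triangles: C(59, 3) = 32509.
Each occurs with probability p³ ≈ (0.7811)³ ≈ 4.766238e-01.
By linearity: E[X] = C(59, 3)·p³ ≈ 32509 · 4.766238e-01 ≈ 15494.5634.
Since α = 1/2 < 1, p = c/n^{1/2} ≫ 1/n is above the triangle threshold p ~ 1/n. Asymptotically E[X] ~ (c³/6)·n^{3(1−α)} = (6³/6)·n^{1.5} → ∞; triangles are abundant w.h.p.

E[X] ≈ 15494.5634; in regime p = Θ(1/n^{1/2}) E[X] diverges (above the triangle threshold p ~ 1/n).


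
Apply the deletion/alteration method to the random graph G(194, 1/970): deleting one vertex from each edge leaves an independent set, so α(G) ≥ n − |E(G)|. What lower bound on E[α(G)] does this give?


E[|E(G)|] = C(194, 2)·p = 18721 · (1/970) = 193/10.
E[α(G)] ≥ n − E[|E(G)|] = 194 − 193/10 = 1747/10.
Numerically: ≈ 174.70000.
(This is only a lower bound; the true E[α(G)] may be larger.)

E[α(G)] ≥ 1747/10 ≈ 174.70000.


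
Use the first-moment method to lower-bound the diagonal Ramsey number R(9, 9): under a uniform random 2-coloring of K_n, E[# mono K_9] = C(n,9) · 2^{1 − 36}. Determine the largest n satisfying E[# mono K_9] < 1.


We need C(n, 9) · 2^{1 − 36} < 1, i.e. C(n, 9) < 2^{36 − 1} = 34359738368.
Check values of n near the boundary:
  n = 59: C(59, 9) = 12565671261; 12565671261 < 34359738368? YES
  n = 60: C(60, 9) = 14783142660; 14783142660 < 34359738368? YES
  n = 61: C(61, 9) = 17341763505; 17341763505 < 34359738368? YES
  n = 62: C(62, 9) = 20286591270; 20286591270 < 34359738368? YES
  n = 63: C(63, 9) = 23667689815; 23667689815 < 34359738368? YES
  n = 64: C(64, 9) = 27540584512; 27540584512 < 34359738368? YES
  n = 65: C(65, 9) = 31966749880; 31966749880 < 34359738368? YES
  n = 66: C(66, 9) = 37014131440; 37014131440 < 34359738368? NO
The largest n with C(n, 9) < 34359738368 is n = 65 (where E[X] = 3995843735/4294967296 ≈ 0.9303549). Hence R(9, 9) > 65, i.e. R(9, 9) ≥ 66.

Largest n = 65; hence R(9, 9) > 65.


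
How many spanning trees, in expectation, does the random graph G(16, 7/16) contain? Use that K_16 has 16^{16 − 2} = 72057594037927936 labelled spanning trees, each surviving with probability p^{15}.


K_16 has 16^{16 − 2} = 72057594037927936 labelled spanning trees.
For each such spanning tree H, let X_H = 1 if all 15 edges of H are present in G. Then P[X_H = 1] = p^{15} = (7/16)^{15} = 4747561509943/1152921504606846976.
By linearity: E[X] = Σ_H E[X_H] = 72057594037927936 · p^{15} = 72057594037927936 · 4747561509943/1152921504606846976 = 4747561509943/16.
Numerically: E[X] ≈ 2.9672e+11.

E[X] = 72057594037927936 · (7/16)^{15} = 4747561509943/16 ≈ 2.9672e+11.


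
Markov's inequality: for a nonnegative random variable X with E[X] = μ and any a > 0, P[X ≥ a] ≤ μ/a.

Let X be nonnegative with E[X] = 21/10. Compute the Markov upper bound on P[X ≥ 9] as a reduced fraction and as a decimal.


μ = E[X] = 21/10, a = 9.
Markov: P[X ≥ 9] ≤ μ/a = (21/10)/9 = 7/30.
Numerically: ≈ 0.233.
(Since a = 9 > μ = 2.100, the bound 7/30 is < 1 and informative.)

P[X ≥ 9] ≤ 7/30 ≈ 0.233.


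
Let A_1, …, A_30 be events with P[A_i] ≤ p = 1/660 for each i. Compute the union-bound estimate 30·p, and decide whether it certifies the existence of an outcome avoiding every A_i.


Union bound: P[∪_{i=1}^{30} A_i] ≤ Σ_i P[A_i] ≤ 30·p = 30·(1/660) = 1/22.
Numerically: 1/22 ≈ 0.045.
Is 1/22 < 1? YES.
Since P[∪ A_i] ≤ 1/22 < 1, the complement has P[∩ A_i^c] ≥ 1 − 1/22 = 21/22 > 0, so some outcome avoids every A_i.

30·p = 1/22 ≈ 0.045; existence CERTIFIED by the union bound.


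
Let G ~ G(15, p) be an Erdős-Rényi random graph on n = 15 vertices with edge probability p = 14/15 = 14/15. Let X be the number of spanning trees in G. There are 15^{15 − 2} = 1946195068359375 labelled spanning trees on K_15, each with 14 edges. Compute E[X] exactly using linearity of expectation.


K_15 has 15^{15 − 2} = 1946195068359375 labelled spanning trees.
For each such spanning tree H, let X_H = 1 if all 14 edges of H are present in G. Then P[X_H = 1] = p^{14} = (14/15)^{14} = 11112006825558016/29192926025390625.
By linearity: E[X] = Σ_H E[X_H] = 1946195068359375 · p^{14} = 1946195068359375 · 11112006825558016/29192926025390625 = 11112006825558016/15.
Numerically: E[X] ≈ 7.41e+14.

E[X] = 1946195068359375 · (14/15)^{14} = 11112006825558016/15 ≈ 7.41e+14.


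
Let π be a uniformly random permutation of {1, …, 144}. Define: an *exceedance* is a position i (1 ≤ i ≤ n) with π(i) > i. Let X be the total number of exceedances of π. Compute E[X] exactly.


Write X = Σ_{i=1}^{144} X_i, where X_i = 1_{π(i) > i}.
For each fixed i, π(i) is uniform over {1, …, 144} (marginal of a uniform permutation), so P[π(i) > i] = (n − i)/n. Summing: Σ_{i=1}^{144} (n − i)/n = (0 + 1 + … + 143)/144 = 144(144 − 1)/(2·144) = (144 − 1)/2.
Hence E[X] = Σ_{i=1}^{144} (144 − i)/144 = 143/2 ≈ 71.5000.

E[X] = 143/2 = 71.5000.


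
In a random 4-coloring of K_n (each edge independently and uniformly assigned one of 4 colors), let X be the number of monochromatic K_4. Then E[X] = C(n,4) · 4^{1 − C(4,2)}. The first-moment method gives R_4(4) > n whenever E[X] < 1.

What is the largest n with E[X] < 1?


We need C(n, 4) · 4^{1 − 6} < 1, i.e. C(n, 4) < 4^{6 − 1} = 1024.
Check values of n near the boundary:
  n = 12: C(12, 4) = 495; 495 < 1024? YES
  n = 13: C(13, 4) = 715; 715 < 1024? YES
  n = 14: C(14, 4) = 1001; 1001 < 1024? YES
  n = 15: C(15, 4) = 1365; 1365 < 1024? NO
The largest n with C(n, 4) < 1024 is n = 14 (where E[X] = 1001/1024 ≈ 0.9775391). Hence R_4(4) > 14, i.e. R_4(4) ≥ 15.

Largest n = 14; hence R_4(4) > 14.


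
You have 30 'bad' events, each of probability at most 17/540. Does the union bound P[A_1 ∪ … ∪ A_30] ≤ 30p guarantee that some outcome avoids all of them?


Union bound: P[∪_{i=1}^{30} A_i] ≤ Σ_i P[A_i] ≤ 30·p = 30·(17/540) = 17/18.
Numerically: 17/18 ≈ 0.9444444.
Is 17/18 < 1? YES.
Since P[∪ A_i] ≤ 17/18 < 1, the complement has P[∩ A_i^c] ≥ 1 − 17/18 = 1/18 > 0, so some outcome avoids every A_i.

30·p = 17/18 ≈ 0.9444444; existence CERTIFIED by the union bound.


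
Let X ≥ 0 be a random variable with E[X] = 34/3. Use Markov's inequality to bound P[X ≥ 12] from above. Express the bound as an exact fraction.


μ = E[X] = 34/3, a = 12.
Markov: P[X ≥ 12] ≤ μ/a = (34/3)/12 = 17/18.
Numerically: ≈ 0.94444.
(Since a = 12 > μ = 11.33333, the bound 17/18 is < 1 and informative.)

P[X ≥ 12] ≤ 17/18 ≈ 0.94444.


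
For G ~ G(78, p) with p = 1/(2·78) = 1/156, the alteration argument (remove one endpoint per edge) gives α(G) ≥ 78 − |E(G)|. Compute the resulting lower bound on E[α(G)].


E[|E(G)|] = C(78, 2)·p = 3003 · (1/156) = 77/4.
E[α(G)] ≥ n − E[|E(G)|] = 78 − 77/4 = 235/4.
Numerically: ≈ 58.75000.
(This is only a lower bound; the true E[α(G)] may be larger.)

E[α(G)] ≥ 235/4 ≈ 58.75000.


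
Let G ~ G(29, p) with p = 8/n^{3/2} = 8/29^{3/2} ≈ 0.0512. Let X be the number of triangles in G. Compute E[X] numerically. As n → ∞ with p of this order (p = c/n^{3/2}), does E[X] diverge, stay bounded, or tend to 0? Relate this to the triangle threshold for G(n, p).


Number of potential triangles: C(29, 3) = 3654.
Each occurs with probability p³ ≈ (0.0512)³ ≈ 1.34425e-04.
By linearity: E[X] = C(29, 3)·p³ ≈ 3654 · 1.34425e-04 ≈ 0.491.
Since α = 3/2 > 1, p = c/n^{3/2} = o(1/n) is below the triangle threshold p ~ 1/n. Asymptotically E[X] ~ (c³/6)·n^{3(1−α)} = (8³/6)·n^{-1.5} → 0, so by Markov's inequality G has no triangles w.h.p.

E[X] ≈ 0.491; in regime p = Θ(1/n^{3/2}) E[X] tends to 0 (below the triangle threshold p ~ 1/n).


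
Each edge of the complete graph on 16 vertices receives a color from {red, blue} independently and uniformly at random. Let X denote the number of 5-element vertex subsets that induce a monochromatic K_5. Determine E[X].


Let X = Σ_S X_S over the C(16, 5) = 4368 subsets S of size 5, where X_S = 1 if the K_5 on S is monochromatic.
For a fixed S, the K_5 on S has C(5, 2) = 10 edges. P[all 10 edges red] = (1/2)^10, and likewise for blue, so P[monochromatic] = 2·(1/2)^10 = 2^{1 − 10} = 1/512.
By linearity: E[X] = C(16, 5) · 2^{1 − 10} = 4368 · 1/512 = 273/32.
Numerically: E[X] ≈ 8.531.

E[X] = C(16,5)·2^(1−C(5,2)) = 273/32 ≈ 8.531.


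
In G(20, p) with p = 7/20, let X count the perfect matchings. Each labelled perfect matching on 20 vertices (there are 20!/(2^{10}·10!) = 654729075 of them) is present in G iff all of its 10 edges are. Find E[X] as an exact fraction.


K_20 has 20!/(2^{10}·10!) = 654729075 labelled perfect matchings.
For each such perfect matching H, let X_H = 1 if all 10 edges of H are present in G. Then P[X_H = 1] = p^{10} = (7/20)^{10} = 282475249/10240000000000.
By linearity of expectation: E[X] = Σ_H E[X_H] = 654729075 · p^{10} = 654729075 · 282475249/10240000000000 = 7397790339526587/409600000000.
Numerically: E[X] ≈ 18061.

E[X] = 654729075 · (7/20)^{10} = 7397790339526587/409600000000 ≈ 18061.


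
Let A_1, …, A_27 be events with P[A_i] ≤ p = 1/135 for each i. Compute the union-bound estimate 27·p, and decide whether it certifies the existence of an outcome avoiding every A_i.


Union bound: P[∪_{i=1}^{27} A_i] ≤ Σ_i P[A_i] ≤ 27·p = 27·(1/135) = 1/5.
Numerically: 1/5 ≈ 0.2000.
Is 1/5 < 1? YES.
Since P[∪ A_i] ≤ 1/5 < 1, the complement has P[∩ A_i^c] ≥ 1 − 1/5 = 4/5 > 0, so some outcome avoids every A_i.

27·p = 1/5 ≈ 0.2000; existence CERTIFIED by the union bound.


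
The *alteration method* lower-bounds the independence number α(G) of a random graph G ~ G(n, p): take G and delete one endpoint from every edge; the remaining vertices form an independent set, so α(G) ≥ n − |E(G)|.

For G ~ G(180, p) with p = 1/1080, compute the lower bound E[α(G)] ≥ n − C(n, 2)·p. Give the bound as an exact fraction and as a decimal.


E[|E(G)|] = C(180, 2)·p = 16110 · (1/1080) = 179/12.
E[α(G)] ≥ n − E[|E(G)|] = 180 − 179/12 = 1981/12.
Numerically: ≈ 165.083.
(This is only a lower bound; the true E[α(G)] may be larger.)

E[α(G)] ≥ 1981/12 ≈ 165.083.


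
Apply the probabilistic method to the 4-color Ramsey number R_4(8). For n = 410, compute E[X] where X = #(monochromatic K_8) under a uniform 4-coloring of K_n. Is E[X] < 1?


E[X] = C(410, 8) · 4^{1 − 28} = 18488798173326195 · 4^{−27} = 18488798173326195/18014398509481984.
As a reduced fraction: E[X] = 18488798173326195/18014398509481984 ≈ 1.0263.
Is E[X] < 1? NO.
Since E[X] ≥ 1, the first-moment bound is inconclusive at n = 410; it does NOT by itself certify R_4(8) > 410.

E[X] = 18488798173326195/18014398509481984 ≈ 1.0263; E[X] ≥ 1; first-moment method inconclusive here.


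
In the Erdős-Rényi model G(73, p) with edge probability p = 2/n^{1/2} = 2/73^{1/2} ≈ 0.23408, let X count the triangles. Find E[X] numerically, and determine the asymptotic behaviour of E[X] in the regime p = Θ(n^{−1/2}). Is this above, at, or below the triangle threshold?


Number of potential triangles: C(73, 3) = 62196.
Each occurs with probability p³ ≈ (0.23408)³ ≈ 1.2826427e-02.
By linearity: E[X] = C(73, 3)·p³ ≈ 62196 · 1.2826427e-02 ≈ 797.75246.
Since α = 1/2 < 1, p = c/n^{1/2} ≫ 1/n is above the triangle threshold p ~ 1/n. Asymptotically E[X] ~ (c³/6)·n^{3(1−α)} = (2³/6)·n^{1.5} → ∞; triangles are abundant w.h.p.

E[X] ≈ 797.75246; in regime p = Θ(1/n^{1/2}) E[X] diverges (above the triangle threshold p ~ 1/n).


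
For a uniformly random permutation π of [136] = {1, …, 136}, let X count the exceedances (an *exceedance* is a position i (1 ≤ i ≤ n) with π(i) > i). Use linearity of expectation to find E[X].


Write X = Σ_{i=1}^{136} X_i, where X_i = 1_{π(i) > i}.
For each fixed i, π(i) is uniform over {1, …, 136} (marginal of a uniform permutation), so P[π(i) > i] = (n − i)/n. Summing: Σ_{i=1}^{136} (n − i)/n = (0 + 1 + … + 135)/136 = 136(136 − 1)/(2·136) = (136 − 1)/2.
Hence E[X] = Σ_{i=1}^{136} (136 − i)/136 = 135/2 ≈ 67.50000.

E[X] = 135/2 = 67.50000.


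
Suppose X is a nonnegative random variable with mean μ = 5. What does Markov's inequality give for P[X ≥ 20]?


μ = E[X] = 5, a = 20.
Markov: P[X ≥ 20] ≤ μ/a = (5)/20 = 1/4.
Numerically: ≈ 0.250.
(Since a = 20 > μ = 5.000, the bound 1/4 is < 1 and informative.)

P[X ≥ 20] ≤ 1/4 ≈ 0.250.


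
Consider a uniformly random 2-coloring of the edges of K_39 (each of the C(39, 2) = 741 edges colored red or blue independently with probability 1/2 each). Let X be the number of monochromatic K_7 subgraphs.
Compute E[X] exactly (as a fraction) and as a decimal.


Let X = Σ_S X_S over the C(39, 7) = 15380937 subsets S of size 7, where X_S = 1 if the K_7 on S is monochromatic.
For a fixed S, the K_7 on S has C(7, 2) = 21 edges. P[all 21 edges red] = (1/2)^21, and likewise for blue, so P[monochromatic] = 2·(1/2)^21 = 2^{1 − 21} = 1/1048576.
Summing: E[X] = C(39, 7) · 2^{1 − 21} = 15380937 · 1/1048576 = 15380937/1048576.
Numerically: E[X] ≈ 14.668.

E[X] = C(39,7)·2^(1−C(7,2)) = 15380937/1048576 ≈ 14.668.


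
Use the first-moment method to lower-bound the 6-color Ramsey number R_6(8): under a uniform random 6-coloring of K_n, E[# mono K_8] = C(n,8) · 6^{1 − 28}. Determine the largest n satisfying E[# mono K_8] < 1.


We need C(n, 8) · 6^{1 − 28} < 1, i.e. C(n, 8) < 6^{28 − 1} = 1023490369077469249536.
Check values of n near the boundary:
  n = 1591: C(1591, 8) = 1000427749141189953870; 1000427749141189953870 < 1023490369077469249536? YES
  n = 1592: C(1592, 8) = 1005480414540892933435; 1005480414540892933435 < 1023490369077469249536? YES
  n = 1593: C(1593, 8) = 1010555394551193970323; 1010555394551193970323 < 1023490369077469249536? YES
  n = 1594: C(1594, 8) = 1015652773590544255167; 1015652773590544255167 < 1023490369077469249536? YES
  n = 1595: C(1595, 8) = 1020772636343363633895; 1020772636343363633895 < 1023490369077469249536? YES
  n = 1596: C(1596, 8) = 1025915067760710553965; 1025915067760710553965 < 1023490369077469249536? NO
  n = 1597: C(1597, 8) = 1031080153060953275445; 1031080153060953275445 < 1023490369077469249536? NO
The largest n with C(n, 8) < 1023490369077469249536 is n = 1595 (where E[X] = 113419181815929292655/113721152119718805504 ≈ 0.9973). Hence R_6(8) > 1595, i.e. R_6(8) ≥ 1596.

Largest n = 1595; hence R_6(8) > 1595.
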